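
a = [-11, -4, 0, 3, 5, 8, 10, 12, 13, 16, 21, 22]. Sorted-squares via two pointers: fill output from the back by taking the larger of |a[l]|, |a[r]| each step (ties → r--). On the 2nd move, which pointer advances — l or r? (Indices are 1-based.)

r

l=1 r=12: |-11|<=|22| out[12]=484, r--
l=1 r=11: |-11|<=|21| out[11]=441, r--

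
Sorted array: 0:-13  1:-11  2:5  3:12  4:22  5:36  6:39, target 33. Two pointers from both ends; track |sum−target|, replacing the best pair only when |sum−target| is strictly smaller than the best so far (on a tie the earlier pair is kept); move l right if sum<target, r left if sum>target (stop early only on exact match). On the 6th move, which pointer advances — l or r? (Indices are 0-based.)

[0,6] -13+39=26 d=7 * → l++
[1,6] -11+39=28 d=5 * → l++
[2,6] 5+39=44 d=11 → r--
[2,5] 5+36=41 d=8 → r--
[2,4] 5+22=27 d=6 → l++
[3,4] 12+22=34 d=1 * → r--

r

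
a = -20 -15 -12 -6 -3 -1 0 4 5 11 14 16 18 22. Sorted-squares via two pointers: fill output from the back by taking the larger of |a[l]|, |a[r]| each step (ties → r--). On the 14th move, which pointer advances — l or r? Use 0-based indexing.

[0,13] |-20|<=|22| out[13]=484 → r--
[0,12] |-20|>|18| out[12]=400 → l++
[1,12] |-15|<=|18| out[11]=324 → r--
[1,11] |-15|<=|16| out[10]=256 → r--
[1,10] |-15|>|14| out[9]=225 → l++
[2,10] |-12|<=|14| out[8]=196 → r--
[2,9] |-12|>|11| out[7]=144 → l++
[3,9] |-6|<=|11| out[6]=121 → r--
[3,8] |-6|>|5| out[5]=36 → l++
[4,8] |-3|<=|5| out[4]=25 → r--
[4,7] |-3|<=|4| out[3]=16 → r--
[4,6] |-3|>|0| out[2]=9 → l++
[5,6] |-1|>|0| out[1]=1 → l++
[6,6] |0|<=|0| out[0]=0 → r--

r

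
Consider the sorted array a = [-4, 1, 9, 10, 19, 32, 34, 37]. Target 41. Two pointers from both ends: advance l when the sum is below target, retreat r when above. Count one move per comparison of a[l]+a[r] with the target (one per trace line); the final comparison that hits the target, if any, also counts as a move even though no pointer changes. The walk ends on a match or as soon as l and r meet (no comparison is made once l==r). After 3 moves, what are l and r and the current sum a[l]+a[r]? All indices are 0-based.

[0,7] -4+37=33 <41 → l++
[1,7] 1+37=38 <41 → l++
[2,7] 9+37=46 >41 → r--

l=2, r=6, sum=43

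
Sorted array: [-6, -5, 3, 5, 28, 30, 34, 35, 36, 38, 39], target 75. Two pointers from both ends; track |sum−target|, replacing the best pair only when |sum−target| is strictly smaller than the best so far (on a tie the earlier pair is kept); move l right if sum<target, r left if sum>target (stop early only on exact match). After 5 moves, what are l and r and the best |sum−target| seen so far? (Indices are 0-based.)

l=5, r=10, best |Δ|=8

l=0 r=10: -6+39=33 d=42 *, l++
l=1 r=10: -5+39=34 d=41 *, l++
l=2 r=10: 3+39=42 d=33 *, l++
l=3 r=10: 5+39=44 d=31 *, l++
l=4 r=10: 28+39=67 d=8 *, l++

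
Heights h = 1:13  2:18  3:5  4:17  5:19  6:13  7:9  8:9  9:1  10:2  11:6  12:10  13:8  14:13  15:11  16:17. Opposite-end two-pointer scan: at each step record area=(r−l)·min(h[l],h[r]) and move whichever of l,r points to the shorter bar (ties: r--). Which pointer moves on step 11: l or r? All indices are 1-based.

[1,16] min(13,17)*15=195 best=195 * → l++
[2,16] min(18,17)*14=238 best=238 * → r--
[2,15] min(18,11)*13=143 best=238 → r--
[2,14] min(18,13)*12=156 best=238 → r--
[2,13] min(18,8)*11=88 best=238 → r--
[2,12] min(18,10)*10=100 best=238 → r--
[2,11] min(18,6)*9=54 best=238 → r--
[2,10] min(18,2)*8=16 best=238 → r--
[2,9] min(18,1)*7=7 best=238 → r--
[2,8] min(18,9)*6=54 best=238 → r--
[2,7] min(18,9)*5=45 best=238 → r--

r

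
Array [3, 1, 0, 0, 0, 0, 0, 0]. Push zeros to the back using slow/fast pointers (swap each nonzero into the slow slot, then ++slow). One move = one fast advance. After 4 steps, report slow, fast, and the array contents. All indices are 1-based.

slow=3, fast=5, a=[3, 1, 0, 0, 0, 0, 0, 0]

slow=1 fast=1: a[fast]=3≠0 swap→a[1]=3, slow++,fast++
slow=2 fast=2: a[fast]=1≠0 swap→a[2]=1, slow++,fast++
slow=3 fast=3: a[fast]=0, fast++
slow=3 fast=4: a[fast]=0, fast++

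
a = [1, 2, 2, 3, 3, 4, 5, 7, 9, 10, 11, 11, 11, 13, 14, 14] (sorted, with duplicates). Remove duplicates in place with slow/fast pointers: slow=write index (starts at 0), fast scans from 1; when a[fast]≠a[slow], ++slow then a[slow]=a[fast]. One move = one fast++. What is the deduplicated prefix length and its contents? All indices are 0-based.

(s=0,f=1) a[fast]=2≠a[slow]=1 write a[1]=2 → slow++,fast++
(s=1,f=2) a[fast]=2=a[slow] dup → fast++
(s=1,f=3) a[fast]=3≠a[slow]=2 write a[2]=3 → slow++,fast++
(s=2,f=4) a[fast]=3=a[slow] dup → fast++
(s=2,f=5) a[fast]=4≠a[slow]=3 write a[3]=4 → slow++,fast++
(s=3,f=6) a[fast]=5≠a[slow]=4 write a[4]=5 → slow++,fast++
(s=4,f=7) a[fast]=7≠a[slow]=5 write a[5]=7 → slow++,fast++
(s=5,f=8) a[fast]=9≠a[slow]=7 write a[6]=9 → slow++,fast++
(s=6,f=9) a[fast]=10≠a[slow]=9 write a[7]=10 → slow++,fast++
(s=7,f=10) a[fast]=11≠a[slow]=10 write a[8]=11 → slow++,fast++
(s=8,f=11) a[fast]=11=a[slow] dup → fast++
(s=8,f=12) a[fast]=11=a[slow] dup → fast++
(s=8,f=13) a[fast]=13≠a[slow]=11 write a[9]=13 → slow++,fast++
(s=9,f=14) a[fast]=14≠a[slow]=13 write a[10]=14 → slow++,fast++
(s=10,f=15) a[fast]=14=a[slow] dup → fast++

length 11; prefix = [1, 2, 3, 4, 5, 7, 9, 10, 11, 13, 14]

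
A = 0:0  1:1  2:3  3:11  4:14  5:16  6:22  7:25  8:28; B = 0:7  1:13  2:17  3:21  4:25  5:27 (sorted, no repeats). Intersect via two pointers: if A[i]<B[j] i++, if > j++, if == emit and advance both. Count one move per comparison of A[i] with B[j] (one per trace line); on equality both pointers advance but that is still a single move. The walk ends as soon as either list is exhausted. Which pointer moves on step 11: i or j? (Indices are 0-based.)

i

[i=0,j=0] 0<7 → i++
[i=1,j=0] 1<7 → i++
[i=2,j=0] 3<7 → i++
[i=3,j=0] 11>7 → j++
[i=3,j=1] 11<13 → i++
[i=4,j=1] 14>13 → j++
[i=4,j=2] 14<17 → i++
[i=5,j=2] 16<17 → i++
[i=6,j=2] 22>17 → j++
[i=6,j=3] 22>21 → j++
[i=6,j=4] 22<25 → i++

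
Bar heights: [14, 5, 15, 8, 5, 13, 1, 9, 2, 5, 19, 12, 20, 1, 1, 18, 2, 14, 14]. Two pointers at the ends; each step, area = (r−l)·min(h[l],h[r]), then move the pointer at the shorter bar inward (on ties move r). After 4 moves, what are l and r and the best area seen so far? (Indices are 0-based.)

l=1, r=15, best area=252

[0,18] min(14,14)*18=252 best=252 * → r--
[0,17] min(14,14)*17=238 best=252 → r--
[0,16] min(14,2)*16=32 best=252 → r--
[0,15] min(14,18)*15=210 best=252 → l++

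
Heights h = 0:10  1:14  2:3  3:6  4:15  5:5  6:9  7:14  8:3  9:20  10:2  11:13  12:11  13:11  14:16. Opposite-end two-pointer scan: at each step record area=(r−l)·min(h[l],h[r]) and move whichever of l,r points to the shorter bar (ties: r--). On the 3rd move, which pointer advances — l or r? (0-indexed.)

l

[0,14] min(10,16)*14=140 best=140 * → l++
[1,14] min(14,16)*13=182 best=182 * → l++
[2,14] min(3,16)*12=36 best=182 → l++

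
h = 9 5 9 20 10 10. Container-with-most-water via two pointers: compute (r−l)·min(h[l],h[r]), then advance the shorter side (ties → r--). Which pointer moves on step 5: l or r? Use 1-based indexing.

[1,6] min(9,10)*5=45 best=45 * → l++
[2,6] min(5,10)*4=20 best=45 → l++
[3,6] min(9,10)*3=27 best=45 → l++
[4,6] min(20,10)*2=20 best=45 → r--
[4,5] min(20,10)*1=10 best=45 → r--

r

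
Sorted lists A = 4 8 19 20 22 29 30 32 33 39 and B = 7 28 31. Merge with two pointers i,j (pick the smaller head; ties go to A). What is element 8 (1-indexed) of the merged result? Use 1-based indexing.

i=1 j=1: A[i]=4<=B[j]=7 take 4, i++
i=2 j=1: A[i]=8>B[j]=7 take 7, j++
i=2 j=2: A[i]=8<=B[j]=28 take 8, i++
i=3 j=2: A[i]=19<=B[j]=28 take 19, i++
i=4 j=2: A[i]=20<=B[j]=28 take 20, i++
i=5 j=2: A[i]=22<=B[j]=28 take 22, i++
i=6 j=2: A[i]=29>B[j]=28 take 28, j++
i=6 j=3: A[i]=29<=B[j]=31 take 29, i++
i=7 j=3: A[i]=30<=B[j]=31 take 30, i++
i=8 j=3: A[i]=32>B[j]=31 take 31, j++
i=8 j=4: B done, take A[i]=32, i++
i=9 j=4: B done, take A[i]=33, i++
i=10 j=4: B done, take A[i]=39, i++

merged[8] = 29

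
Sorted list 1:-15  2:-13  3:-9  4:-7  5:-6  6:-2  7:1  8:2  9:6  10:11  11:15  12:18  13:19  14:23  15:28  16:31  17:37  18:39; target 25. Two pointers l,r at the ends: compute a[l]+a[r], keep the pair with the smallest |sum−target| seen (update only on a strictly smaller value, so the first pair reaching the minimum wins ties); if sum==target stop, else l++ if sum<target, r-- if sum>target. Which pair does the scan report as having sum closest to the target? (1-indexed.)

l=1 r=18: -15+39=24 d=1 *, l++
l=2 r=18: -13+39=26 d=1, r--
l=2 r=17: -13+37=24 d=1, l++
l=3 r=17: -9+37=28 d=3, r--
l=3 r=16: -9+31=22 d=3, l++
l=4 r=16: -7+31=24 d=1, l++
l=5 r=16: -6+31=25 d=0 *, stop

pair (-6, 31) with sum 25 (|Δ|=0)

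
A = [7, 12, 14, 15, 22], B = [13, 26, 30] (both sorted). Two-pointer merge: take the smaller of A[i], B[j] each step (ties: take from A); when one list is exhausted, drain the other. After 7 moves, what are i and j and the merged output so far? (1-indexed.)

[i=1,j=1] A[i]=7<=B[j]=13 take 7 → i++
[i=2,j=1] A[i]=12<=B[j]=13 take 12 → i++
[i=3,j=1] A[i]=14>B[j]=13 take 13 → j++
[i=3,j=2] A[i]=14<=B[j]=26 take 14 → i++
[i=4,j=2] A[i]=15<=B[j]=26 take 15 → i++
[i=5,j=2] A[i]=22<=B[j]=26 take 22 → i++
[i=6,j=2] A done, take B[j]=26 → j++

i=6, j=3, merged so far=[7, 12, 13, 14, 15, 22, 26]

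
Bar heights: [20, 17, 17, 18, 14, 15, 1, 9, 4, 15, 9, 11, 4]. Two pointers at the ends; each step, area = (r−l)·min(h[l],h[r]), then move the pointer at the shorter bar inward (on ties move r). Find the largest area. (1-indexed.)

[1,13] min(20,4)*12=48 best=48 * → r--
[1,12] min(20,11)*11=121 best=121 * → r--
[1,11] min(20,9)*10=90 best=121 → r--
[1,10] min(20,15)*9=135 best=135 * → r--
[1,9] min(20,4)*8=32 best=135 → r--
[1,8] min(20,9)*7=63 best=135 → r--
[1,7] min(20,1)*6=6 best=135 → r--
[1,6] min(20,15)*5=75 best=135 → r--
[1,5] min(20,14)*4=56 best=135 → r--
[1,4] min(20,18)*3=54 best=135 → r--
[1,3] min(20,17)*2=34 best=135 → r--
[1,2] min(20,17)*1=17 best=135 → r--

max area = 135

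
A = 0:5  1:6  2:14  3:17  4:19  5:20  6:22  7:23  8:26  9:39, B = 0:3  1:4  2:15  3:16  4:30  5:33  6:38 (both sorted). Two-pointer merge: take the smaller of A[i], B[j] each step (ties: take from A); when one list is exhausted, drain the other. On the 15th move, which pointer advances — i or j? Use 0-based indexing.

i=0 j=0: A[i]=5>B[j]=3 take 3, j++
i=0 j=1: A[i]=5>B[j]=4 take 4, j++
i=0 j=2: A[i]=5<=B[j]=15 take 5, i++
i=1 j=2: A[i]=6<=B[j]=15 take 6, i++
i=2 j=2: A[i]=14<=B[j]=15 take 14, i++
i=3 j=2: A[i]=17>B[j]=15 take 15, j++
i=3 j=3: A[i]=17>B[j]=16 take 16, j++
i=3 j=4: A[i]=17<=B[j]=30 take 17, i++
i=4 j=4: A[i]=19<=B[j]=30 take 19, i++
i=5 j=4: A[i]=20<=B[j]=30 take 20, i++
i=6 j=4: A[i]=22<=B[j]=30 take 22, i++
i=7 j=4: A[i]=23<=B[j]=30 take 23, i++
i=8 j=4: A[i]=26<=B[j]=30 take 26, i++
i=9 j=4: A[i]=39>B[j]=30 take 30, j++
i=9 j=5: A[i]=39>B[j]=33 take 33, j++

j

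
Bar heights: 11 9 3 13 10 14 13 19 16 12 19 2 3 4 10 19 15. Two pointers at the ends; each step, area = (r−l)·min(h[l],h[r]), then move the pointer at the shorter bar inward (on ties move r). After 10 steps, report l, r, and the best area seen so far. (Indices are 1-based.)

[1,17] min(11,15)*16=176 best=176 * → l++
[2,17] min(9,15)*15=135 best=176 → l++
[3,17] min(3,15)*14=42 best=176 → l++
[4,17] min(13,15)*13=169 best=176 → l++
[5,17] min(10,15)*12=120 best=176 → l++
[6,17] min(14,15)*11=154 best=176 → l++
[7,17] min(13,15)*10=130 best=176 → l++
[8,17] min(19,15)*9=135 best=176 → r--
[8,16] min(19,19)*8=152 best=176 → r--
[8,15] min(19,10)*7=70 best=176 → r--

l=8, r=14, best area=176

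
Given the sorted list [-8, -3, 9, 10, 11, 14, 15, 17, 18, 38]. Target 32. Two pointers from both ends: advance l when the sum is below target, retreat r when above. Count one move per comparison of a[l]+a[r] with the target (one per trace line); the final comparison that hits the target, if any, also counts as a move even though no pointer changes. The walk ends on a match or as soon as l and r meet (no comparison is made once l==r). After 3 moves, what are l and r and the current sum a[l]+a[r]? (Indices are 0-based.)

l=0 r=9: -8+38=30 <32, l++
l=1 r=9: -3+38=35 >32, r--
l=1 r=8: -3+18=15 <32, l++

l=2, r=8, sum=27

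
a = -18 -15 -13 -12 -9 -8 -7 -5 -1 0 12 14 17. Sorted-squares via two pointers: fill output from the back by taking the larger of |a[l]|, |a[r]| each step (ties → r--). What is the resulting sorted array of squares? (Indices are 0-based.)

[0,12] |-18|>|17| out[12]=324 → l++
[1,12] |-15|<=|17| out[11]=289 → r--
[1,11] |-15|>|14| out[10]=225 → l++
[2,11] |-13|<=|14| out[9]=196 → r--
[2,10] |-13|>|12| out[8]=169 → l++
[3,10] |-12|<=|12| out[7]=144 → r--
[3,9] |-12|>|0| out[6]=144 → l++
[4,9] |-9|>|0| out[5]=81 → l++
[5,9] |-8|>|0| out[4]=64 → l++
[6,9] |-7|>|0| out[3]=49 → l++
[7,9] |-5|>|0| out[2]=25 → l++
[8,9] |-1|>|0| out[1]=1 → l++
[9,9] |0|<=|0| out[0]=0 → r--

[0, 1, 25, 49, 64, 81, 144, 144, 169, 196, 225, 289, 324]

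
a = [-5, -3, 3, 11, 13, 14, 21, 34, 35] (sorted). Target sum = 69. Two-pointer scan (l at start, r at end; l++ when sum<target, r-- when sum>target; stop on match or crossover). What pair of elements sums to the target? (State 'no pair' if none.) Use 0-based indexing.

[0,8] -5+35=30 <69 → l++
[1,8] -3+35=32 <69 → l++
[2,8] 3+35=38 <69 → l++
[3,8] 11+35=46 <69 → l++
[4,8] 13+35=48 <69 → l++
[5,8] 14+35=49 <69 → l++
[6,8] 21+35=56 <69 → l++
[7,8] 34+35=69 → found

(34, 35)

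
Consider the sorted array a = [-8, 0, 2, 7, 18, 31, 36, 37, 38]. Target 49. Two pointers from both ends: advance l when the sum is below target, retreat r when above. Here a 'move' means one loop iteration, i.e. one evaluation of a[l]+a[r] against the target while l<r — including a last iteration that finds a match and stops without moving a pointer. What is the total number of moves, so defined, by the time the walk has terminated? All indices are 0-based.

8 moves

l=0 r=8: -8+38=30 <49, l++
l=1 r=8: 0+38=38 <49, l++
l=2 r=8: 2+38=40 <49, l++
l=3 r=8: 7+38=45 <49, l++
l=4 r=8: 18+38=56 >49, r--
l=4 r=7: 18+37=55 >49, r--
l=4 r=6: 18+36=54 >49, r--
l=4 r=5: 18+31=49, found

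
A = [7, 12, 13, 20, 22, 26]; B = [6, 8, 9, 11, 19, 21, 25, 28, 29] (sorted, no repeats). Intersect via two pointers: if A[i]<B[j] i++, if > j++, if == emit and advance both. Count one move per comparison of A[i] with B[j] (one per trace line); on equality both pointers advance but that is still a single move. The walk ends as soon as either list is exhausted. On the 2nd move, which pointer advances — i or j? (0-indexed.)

i

i=0 j=0: 7>6, j++
i=0 j=1: 7<8, i++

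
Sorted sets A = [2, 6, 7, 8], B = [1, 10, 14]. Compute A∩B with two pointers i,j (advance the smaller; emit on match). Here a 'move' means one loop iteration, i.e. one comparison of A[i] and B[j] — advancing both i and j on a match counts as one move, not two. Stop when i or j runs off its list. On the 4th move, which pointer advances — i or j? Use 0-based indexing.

i

[i=0,j=0] 2>1 → j++
[i=0,j=1] 2<10 → i++
[i=1,j=1] 6<10 → i++
[i=2,j=1] 7<10 → i++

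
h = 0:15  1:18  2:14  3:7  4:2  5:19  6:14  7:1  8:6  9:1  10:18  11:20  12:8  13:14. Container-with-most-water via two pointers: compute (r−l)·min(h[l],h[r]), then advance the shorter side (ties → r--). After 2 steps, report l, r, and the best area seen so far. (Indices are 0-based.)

l=0 r=13: min(15,14)*13=182 best=182 *, r--
l=0 r=12: min(15,8)*12=96 best=182, r--

l=0, r=11, best area=182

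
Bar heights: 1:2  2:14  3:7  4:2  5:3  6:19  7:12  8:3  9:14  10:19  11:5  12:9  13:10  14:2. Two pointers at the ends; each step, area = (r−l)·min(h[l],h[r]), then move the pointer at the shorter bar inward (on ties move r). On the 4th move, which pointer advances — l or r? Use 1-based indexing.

r

l=1 r=14: min(2,2)*13=26 best=26 *, r--
l=1 r=13: min(2,10)*12=24 best=26, l++
l=2 r=13: min(14,10)*11=110 best=110 *, r--
l=2 r=12: min(14,9)*10=90 best=110, r--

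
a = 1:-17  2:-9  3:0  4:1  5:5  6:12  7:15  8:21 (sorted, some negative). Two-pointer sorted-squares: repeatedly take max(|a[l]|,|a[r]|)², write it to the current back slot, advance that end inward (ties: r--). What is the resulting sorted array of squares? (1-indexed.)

l=1 r=8: |-17|<=|21| out[8]=441, r--
l=1 r=7: |-17|>|15| out[7]=289, l++
l=2 r=7: |-9|<=|15| out[6]=225, r--
l=2 r=6: |-9|<=|12| out[5]=144, r--
l=2 r=5: |-9|>|5| out[4]=81, l++
l=3 r=5: |0|<=|5| out[3]=25, r--
l=3 r=4: |0|<=|1| out[2]=1, r--
l=3 r=3: |0|<=|0| out[1]=0, r--

[0, 1, 25, 81, 144, 225, 289, 441]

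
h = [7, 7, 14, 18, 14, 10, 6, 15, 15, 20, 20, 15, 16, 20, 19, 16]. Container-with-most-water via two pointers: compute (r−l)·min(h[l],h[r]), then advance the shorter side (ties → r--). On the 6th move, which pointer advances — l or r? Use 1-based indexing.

l

l=1 r=16: min(7,16)*15=105 best=105 *, l++
l=2 r=16: min(7,16)*14=98 best=105, l++
l=3 r=16: min(14,16)*13=182 best=182 *, l++
l=4 r=16: min(18,16)*12=192 best=192 *, r--
l=4 r=15: min(18,19)*11=198 best=198 *, l++
l=5 r=15: min(14,19)*10=140 best=198, l++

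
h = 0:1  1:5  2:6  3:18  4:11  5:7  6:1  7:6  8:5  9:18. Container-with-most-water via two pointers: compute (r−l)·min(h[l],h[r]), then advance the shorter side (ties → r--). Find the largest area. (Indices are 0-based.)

[0,9] min(1,18)*9=9 best=9 * → l++
[1,9] min(5,18)*8=40 best=40 * → l++
[2,9] min(6,18)*7=42 best=42 * → l++
[3,9] min(18,18)*6=108 best=108 * → r--
[3,8] min(18,5)*5=25 best=108 → r--
[3,7] min(18,6)*4=24 best=108 → r--
[3,6] min(18,1)*3=3 best=108 → r--
[3,5] min(18,7)*2=14 best=108 → r--
[3,4] min(18,11)*1=11 best=108 → r--

max area = 108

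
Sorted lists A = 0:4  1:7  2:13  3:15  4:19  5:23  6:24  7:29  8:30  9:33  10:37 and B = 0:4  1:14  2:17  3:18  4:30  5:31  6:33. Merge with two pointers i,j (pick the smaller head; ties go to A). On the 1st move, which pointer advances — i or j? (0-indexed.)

[i=0,j=0] A[i]=4<=B[j]=4 take 4 → i++

i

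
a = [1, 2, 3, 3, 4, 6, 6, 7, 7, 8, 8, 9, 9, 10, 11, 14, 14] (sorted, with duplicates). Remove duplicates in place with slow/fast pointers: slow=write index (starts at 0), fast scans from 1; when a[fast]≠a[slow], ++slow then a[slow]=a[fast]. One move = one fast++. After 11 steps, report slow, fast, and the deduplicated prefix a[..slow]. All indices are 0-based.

slow=0 fast=1: a[fast]=2≠a[slow]=1 write a[1]=2, slow++,fast++
slow=1 fast=2: a[fast]=3≠a[slow]=2 write a[2]=3, slow++,fast++
slow=2 fast=3: a[fast]=3=a[slow] dup, fast++
slow=2 fast=4: a[fast]=4≠a[slow]=3 write a[3]=4, slow++,fast++
slow=3 fast=5: a[fast]=6≠a[slow]=4 write a[4]=6, slow++,fast++
slow=4 fast=6: a[fast]=6=a[slow] dup, fast++
slow=4 fast=7: a[fast]=7≠a[slow]=6 write a[5]=7, slow++,fast++
slow=5 fast=8: a[fast]=7=a[slow] dup, fast++
slow=5 fast=9: a[fast]=8≠a[slow]=7 write a[6]=8, slow++,fast++
slow=6 fast=10: a[fast]=8=a[slow] dup, fast++
slow=6 fast=11: a[fast]=9≠a[slow]=8 write a[7]=9, slow++,fast++

slow=7, fast=12, prefix=[1, 2, 3, 4, 6, 7, 8, 9]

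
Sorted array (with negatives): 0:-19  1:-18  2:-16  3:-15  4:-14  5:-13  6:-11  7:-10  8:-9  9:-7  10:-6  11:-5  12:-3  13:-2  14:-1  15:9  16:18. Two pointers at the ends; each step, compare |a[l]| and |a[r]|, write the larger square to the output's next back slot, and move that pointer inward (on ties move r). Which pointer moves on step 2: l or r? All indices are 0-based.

r

l=0 r=16: |-19|>|18| out[16]=361, l++
l=1 r=16: |-18|<=|18| out[15]=324, r--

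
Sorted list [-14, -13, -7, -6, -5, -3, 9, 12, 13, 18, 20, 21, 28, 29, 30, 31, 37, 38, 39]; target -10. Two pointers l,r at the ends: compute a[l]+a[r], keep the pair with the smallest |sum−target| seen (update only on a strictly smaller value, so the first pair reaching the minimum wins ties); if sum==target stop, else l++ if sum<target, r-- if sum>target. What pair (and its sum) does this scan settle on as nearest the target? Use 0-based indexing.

l=0 r=18: -14+39=25 d=35 *, r--
l=0 r=17: -14+38=24 d=34 *, r--
l=0 r=16: -14+37=23 d=33 *, r--
l=0 r=15: -14+31=17 d=27 *, r--
l=0 r=14: -14+30=16 d=26 *, r--
l=0 r=13: -14+29=15 d=25 *, r--
l=0 r=12: -14+28=14 d=24 *, r--
l=0 r=11: -14+21=7 d=17 *, r--
l=0 r=10: -14+20=6 d=16 *, r--
l=0 r=9: -14+18=4 d=14 *, r--
l=0 r=8: -14+13=-1 d=9 *, r--
l=0 r=7: -14+12=-2 d=8 *, r--
l=0 r=6: -14+9=-5 d=5 *, r--
l=0 r=5: -14+-3=-17 d=7, l++
l=1 r=5: -13+-3=-16 d=6, l++
l=2 r=5: -7+-3=-10 d=0 *, stop

pair (-7, -3) with sum -10 (|Δ|=0)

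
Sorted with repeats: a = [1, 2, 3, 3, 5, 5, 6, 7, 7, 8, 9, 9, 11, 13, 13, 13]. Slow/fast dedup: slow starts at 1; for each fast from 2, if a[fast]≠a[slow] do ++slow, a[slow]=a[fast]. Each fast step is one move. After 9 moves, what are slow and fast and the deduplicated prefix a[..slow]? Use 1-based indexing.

slow=1 fast=2: a[fast]=2≠a[slow]=1 write a[2]=2, slow++,fast++
slow=2 fast=3: a[fast]=3≠a[slow]=2 write a[3]=3, slow++,fast++
slow=3 fast=4: a[fast]=3=a[slow] dup, fast++
slow=3 fast=5: a[fast]=5≠a[slow]=3 write a[4]=5, slow++,fast++
slow=4 fast=6: a[fast]=5=a[slow] dup, fast++
slow=4 fast=7: a[fast]=6≠a[slow]=5 write a[5]=6, slow++,fast++
slow=5 fast=8: a[fast]=7≠a[slow]=6 write a[6]=7, slow++,fast++
slow=6 fast=9: a[fast]=7=a[slow] dup, fast++
slow=6 fast=10: a[fast]=8≠a[slow]=7 write a[7]=8, slow++,fast++

slow=7, fast=11, prefix=[1, 2, 3, 5, 6, 7, 8]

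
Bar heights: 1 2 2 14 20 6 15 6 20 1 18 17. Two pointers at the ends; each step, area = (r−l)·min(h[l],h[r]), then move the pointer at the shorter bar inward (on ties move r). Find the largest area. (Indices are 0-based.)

l=0 r=11: min(1,17)*11=11 best=11 *, l++
l=1 r=11: min(2,17)*10=20 best=20 *, l++
l=2 r=11: min(2,17)*9=18 best=20, l++
l=3 r=11: min(14,17)*8=112 best=112 *, l++
l=4 r=11: min(20,17)*7=119 best=119 *, r--
l=4 r=10: min(20,18)*6=108 best=119, r--
l=4 r=9: min(20,1)*5=5 best=119, r--
l=4 r=8: min(20,20)*4=80 best=119, r--
l=4 r=7: min(20,6)*3=18 best=119, r--
l=4 r=6: min(20,15)*2=30 best=119, r--
l=4 r=5: min(20,6)*1=6 best=119, r--

max area = 119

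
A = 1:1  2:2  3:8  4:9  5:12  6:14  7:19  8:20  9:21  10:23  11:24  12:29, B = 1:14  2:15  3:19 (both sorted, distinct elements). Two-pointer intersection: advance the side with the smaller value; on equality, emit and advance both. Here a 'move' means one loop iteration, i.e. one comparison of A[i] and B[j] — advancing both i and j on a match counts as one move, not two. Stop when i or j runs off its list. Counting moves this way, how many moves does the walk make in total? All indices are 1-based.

8 moves

i=1 j=1: 1<14, i++
i=2 j=1: 2<14, i++
i=3 j=1: 8<14, i++
i=4 j=1: 9<14, i++
i=5 j=1: 12<14, i++
i=6 j=1: 14==14 emit, i++,j++
i=7 j=2: 19>15, j++
i=7 j=3: 19==19 emit, i++,j++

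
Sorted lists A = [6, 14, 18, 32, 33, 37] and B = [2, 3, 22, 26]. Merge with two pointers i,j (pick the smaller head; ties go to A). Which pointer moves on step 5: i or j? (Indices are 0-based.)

i

[i=0,j=0] A[i]=6>B[j]=2 take 2 → j++
[i=0,j=1] A[i]=6>B[j]=3 take 3 → j++
[i=0,j=2] A[i]=6<=B[j]=22 take 6 → i++
[i=1,j=2] A[i]=14<=B[j]=22 take 14 → i++
[i=2,j=2] A[i]=18<=B[j]=22 take 18 → i++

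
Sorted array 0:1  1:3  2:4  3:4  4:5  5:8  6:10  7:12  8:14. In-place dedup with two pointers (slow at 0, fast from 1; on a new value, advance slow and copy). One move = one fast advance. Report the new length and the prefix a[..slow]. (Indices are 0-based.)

(s=0,f=1) a[fast]=3≠a[slow]=1 write a[1]=3 → slow++,fast++
(s=1,f=2) a[fast]=4≠a[slow]=3 write a[2]=4 → slow++,fast++
(s=2,f=3) a[fast]=4=a[slow] dup → fast++
(s=2,f=4) a[fast]=5≠a[slow]=4 write a[3]=5 → slow++,fast++
(s=3,f=5) a[fast]=8≠a[slow]=5 write a[4]=8 → slow++,fast++
(s=4,f=6) a[fast]=10≠a[slow]=8 write a[5]=10 → slow++,fast++
(s=5,f=7) a[fast]=12≠a[slow]=10 write a[6]=12 → slow++,fast++
(s=6,f=8) a[fast]=14≠a[slow]=12 write a[7]=14 → slow++,fast++

length 8; prefix = [1, 3, 4, 5, 8, 10, 12, 14]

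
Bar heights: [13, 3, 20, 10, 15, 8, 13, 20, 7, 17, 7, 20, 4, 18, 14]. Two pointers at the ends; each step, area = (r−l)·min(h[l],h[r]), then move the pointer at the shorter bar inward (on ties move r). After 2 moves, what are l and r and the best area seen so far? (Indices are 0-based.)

l=0 r=14: min(13,14)*14=182 best=182 *, l++
l=1 r=14: min(3,14)*13=39 best=182, l++

l=2, r=14, best area=182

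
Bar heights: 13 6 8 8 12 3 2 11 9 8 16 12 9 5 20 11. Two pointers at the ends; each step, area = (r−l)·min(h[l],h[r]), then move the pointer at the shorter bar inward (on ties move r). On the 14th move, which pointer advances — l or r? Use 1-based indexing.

l=1 r=16: min(13,11)*15=165 best=165 *, r--
l=1 r=15: min(13,20)*14=182 best=182 *, l++
l=2 r=15: min(6,20)*13=78 best=182, l++
l=3 r=15: min(8,20)*12=96 best=182, l++
l=4 r=15: min(8,20)*11=88 best=182, l++
l=5 r=15: min(12,20)*10=120 best=182, l++
l=6 r=15: min(3,20)*9=27 best=182, l++
l=7 r=15: min(2,20)*8=16 best=182, l++
l=8 r=15: min(11,20)*7=77 best=182, l++
l=9 r=15: min(9,20)*6=54 best=182, l++
l=10 r=15: min(8,20)*5=40 best=182, l++
l=11 r=15: min(16,20)*4=64 best=182, l++
l=12 r=15: min(12,20)*3=36 best=182, l++
l=13 r=15: min(9,20)*2=18 best=182, l++

l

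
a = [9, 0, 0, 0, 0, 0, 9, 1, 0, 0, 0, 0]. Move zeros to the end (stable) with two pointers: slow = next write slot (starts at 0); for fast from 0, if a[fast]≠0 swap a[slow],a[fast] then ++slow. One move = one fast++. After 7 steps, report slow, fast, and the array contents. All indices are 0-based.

(s=0,f=0) a[fast]=9≠0 swap→a[0]=9 → slow++,fast++
(s=1,f=1) a[fast]=0 → fast++
(s=1,f=2) a[fast]=0 → fast++
(s=1,f=3) a[fast]=0 → fast++
(s=1,f=4) a[fast]=0 → fast++
(s=1,f=5) a[fast]=0 → fast++
(s=1,f=6) a[fast]=9≠0 swap→a[1]=9 → slow++,fast++

slow=2, fast=7, a=[9, 9, 0, 0, 0, 0, 0, 1, 0, 0, 0, 0]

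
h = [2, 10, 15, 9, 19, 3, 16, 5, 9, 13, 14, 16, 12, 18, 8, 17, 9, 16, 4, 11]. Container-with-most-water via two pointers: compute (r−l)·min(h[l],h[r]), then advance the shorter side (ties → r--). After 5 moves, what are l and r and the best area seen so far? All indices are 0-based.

[0,19] min(2,11)*19=38 best=38 * → l++
[1,19] min(10,11)*18=180 best=180 * → l++
[2,19] min(15,11)*17=187 best=187 * → r--
[2,18] min(15,4)*16=64 best=187 → r--
[2,17] min(15,16)*15=225 best=225 * → l++

l=3, r=17, best area=225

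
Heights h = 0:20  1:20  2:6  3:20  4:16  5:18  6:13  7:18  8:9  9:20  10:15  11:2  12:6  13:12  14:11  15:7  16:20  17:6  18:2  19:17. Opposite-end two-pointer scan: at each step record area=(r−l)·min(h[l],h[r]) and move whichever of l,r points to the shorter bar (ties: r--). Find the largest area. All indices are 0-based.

max area = 323

[0,19] min(20,17)*19=323 best=323 * → r--
[0,18] min(20,2)*18=36 best=323 → r--
[0,17] min(20,6)*17=102 best=323 → r--
[0,16] min(20,20)*16=320 best=323 → r--
[0,15] min(20,7)*15=105 best=323 → r--
[0,14] min(20,11)*14=154 best=323 → r--
[0,13] min(20,12)*13=156 best=323 → r--
[0,12] min(20,6)*12=72 best=323 → r--
[0,11] min(20,2)*11=22 best=323 → r--
[0,10] min(20,15)*10=150 best=323 → r--
[0,9] min(20,20)*9=180 best=323 → r--
[0,8] min(20,9)*8=72 best=323 → r--
[0,7] min(20,18)*7=126 best=323 → r--
[0,6] min(20,13)*6=78 best=323 → r--
[0,5] min(20,18)*5=90 best=323 → r--
[0,4] min(20,16)*4=64 best=323 → r--
[0,3] min(20,20)*3=60 best=323 → r--
[0,2] min(20,6)*2=12 best=323 → r--
[0,1] min(20,20)*1=20 best=323 → r--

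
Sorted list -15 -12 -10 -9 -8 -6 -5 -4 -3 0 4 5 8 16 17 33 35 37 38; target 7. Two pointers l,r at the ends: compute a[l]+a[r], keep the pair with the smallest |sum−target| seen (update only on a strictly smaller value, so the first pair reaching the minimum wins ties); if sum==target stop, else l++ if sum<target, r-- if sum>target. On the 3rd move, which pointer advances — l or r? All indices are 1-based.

r

l=1 r=19: -15+38=23 d=16 *, r--
l=1 r=18: -15+37=22 d=15 *, r--
l=1 r=17: -15+35=20 d=13 *, r--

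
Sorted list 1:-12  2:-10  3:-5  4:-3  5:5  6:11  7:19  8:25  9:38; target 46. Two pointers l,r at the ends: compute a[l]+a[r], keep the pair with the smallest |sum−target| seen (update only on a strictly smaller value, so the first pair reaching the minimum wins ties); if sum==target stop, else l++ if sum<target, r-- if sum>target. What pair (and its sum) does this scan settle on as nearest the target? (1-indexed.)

pair (19, 25) with sum 44 (|Δ|=2)

l=1 r=9: -12+38=26 d=20 *, l++
l=2 r=9: -10+38=28 d=18 *, l++
l=3 r=9: -5+38=33 d=13 *, l++
l=4 r=9: -3+38=35 d=11 *, l++
l=5 r=9: 5+38=43 d=3 *, l++
l=6 r=9: 11+38=49 d=3, r--
l=6 r=8: 11+25=36 d=10, l++
l=7 r=8: 19+25=44 d=2 *, l++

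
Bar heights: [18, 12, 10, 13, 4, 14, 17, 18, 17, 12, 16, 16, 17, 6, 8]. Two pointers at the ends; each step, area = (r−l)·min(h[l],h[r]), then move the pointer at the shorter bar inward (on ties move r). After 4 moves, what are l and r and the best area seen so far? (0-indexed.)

l=0, r=10, best area=204

l=0 r=14: min(18,8)*14=112 best=112 *, r--
l=0 r=13: min(18,6)*13=78 best=112, r--
l=0 r=12: min(18,17)*12=204 best=204 *, r--
l=0 r=11: min(18,16)*11=176 best=204, r--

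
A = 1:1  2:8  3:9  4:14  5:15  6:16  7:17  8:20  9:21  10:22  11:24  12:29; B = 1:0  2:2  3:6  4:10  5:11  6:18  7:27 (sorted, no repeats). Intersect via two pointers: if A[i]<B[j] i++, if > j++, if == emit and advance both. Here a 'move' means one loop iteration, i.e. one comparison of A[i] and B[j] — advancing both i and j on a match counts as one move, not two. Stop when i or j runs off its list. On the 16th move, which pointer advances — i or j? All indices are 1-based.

i

[i=1,j=1] 1>0 → j++
[i=1,j=2] 1<2 → i++
[i=2,j=2] 8>2 → j++
[i=2,j=3] 8>6 → j++
[i=2,j=4] 8<10 → i++
[i=3,j=4] 9<10 → i++
[i=4,j=4] 14>10 → j++
[i=4,j=5] 14>11 → j++
[i=4,j=6] 14<18 → i++
[i=5,j=6] 15<18 → i++
[i=6,j=6] 16<18 → i++
[i=7,j=6] 17<18 → i++
[i=8,j=6] 20>18 → j++
[i=8,j=7] 20<27 → i++
[i=9,j=7] 21<27 → i++
[i=10,j=7] 22<27 → i++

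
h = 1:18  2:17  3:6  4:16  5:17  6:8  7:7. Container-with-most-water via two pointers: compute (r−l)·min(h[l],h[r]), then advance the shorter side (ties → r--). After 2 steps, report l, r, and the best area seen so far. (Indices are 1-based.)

l=1 r=7: min(18,7)*6=42 best=42 *, r--
l=1 r=6: min(18,8)*5=40 best=42, r--

l=1, r=5, best area=42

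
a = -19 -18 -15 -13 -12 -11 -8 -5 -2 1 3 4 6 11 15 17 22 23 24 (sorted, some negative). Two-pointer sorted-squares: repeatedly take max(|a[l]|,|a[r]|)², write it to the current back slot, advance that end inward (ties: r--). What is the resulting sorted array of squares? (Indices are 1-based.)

[1, 4, 9, 16, 25, 36, 64, 121, 121, 144, 169, 225, 225, 289, 324, 361, 484, 529, 576]

l=1 r=19: |-19|<=|24| out[19]=576, r--
l=1 r=18: |-19|<=|23| out[18]=529, r--
l=1 r=17: |-19|<=|22| out[17]=484, r--
l=1 r=16: |-19|>|17| out[16]=361, l++
l=2 r=16: |-18|>|17| out[15]=324, l++
l=3 r=16: |-15|<=|17| out[14]=289, r--
l=3 r=15: |-15|<=|15| out[13]=225, r--
l=3 r=14: |-15|>|11| out[12]=225, l++
l=4 r=14: |-13|>|11| out[11]=169, l++
l=5 r=14: |-12|>|11| out[10]=144, l++
l=6 r=14: |-11|<=|11| out[9]=121, r--
l=6 r=13: |-11|>|6| out[8]=121, l++
l=7 r=13: |-8|>|6| out[7]=64, l++
l=8 r=13: |-5|<=|6| out[6]=36, r--
l=8 r=12: |-5|>|4| out[5]=25, l++
l=9 r=12: |-2|<=|4| out[4]=16, r--
l=9 r=11: |-2|<=|3| out[3]=9, r--
l=9 r=10: |-2|>|1| out[2]=4, l++
l=10 r=10: |1|<=|1| out[1]=1, r--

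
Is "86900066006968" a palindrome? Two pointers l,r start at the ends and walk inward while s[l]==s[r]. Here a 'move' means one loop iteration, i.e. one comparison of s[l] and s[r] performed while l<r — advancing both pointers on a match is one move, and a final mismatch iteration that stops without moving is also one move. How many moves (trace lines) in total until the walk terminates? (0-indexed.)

4 moves

l=0 r=13: '8'=='8', l++,r--
l=1 r=12: '6'=='6', l++,r--
l=2 r=11: '9'=='9', l++,r--
l=3 r=10: '0'!='6', stop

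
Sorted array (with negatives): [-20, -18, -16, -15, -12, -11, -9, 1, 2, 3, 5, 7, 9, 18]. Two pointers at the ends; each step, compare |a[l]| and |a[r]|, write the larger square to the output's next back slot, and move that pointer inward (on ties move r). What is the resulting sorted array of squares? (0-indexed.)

[0,13] |-20|>|18| out[13]=400 → l++
[1,13] |-18|<=|18| out[12]=324 → r--
[1,12] |-18|>|9| out[11]=324 → l++
[2,12] |-16|>|9| out[10]=256 → l++
[3,12] |-15|>|9| out[9]=225 → l++
[4,12] |-12|>|9| out[8]=144 → l++
[5,12] |-11|>|9| out[7]=121 → l++
[6,12] |-9|<=|9| out[6]=81 → r--
[6,11] |-9|>|7| out[5]=81 → l++
[7,11] |1|<=|7| out[4]=49 → r--
[7,10] |1|<=|5| out[3]=25 → r--
[7,9] |1|<=|3| out[2]=9 → r--
[7,8] |1|<=|2| out[1]=4 → r--
[7,7] |1|<=|1| out[0]=1 → r--

[1, 4, 9, 25, 49, 81, 81, 121, 144, 225, 256, 324, 324, 400]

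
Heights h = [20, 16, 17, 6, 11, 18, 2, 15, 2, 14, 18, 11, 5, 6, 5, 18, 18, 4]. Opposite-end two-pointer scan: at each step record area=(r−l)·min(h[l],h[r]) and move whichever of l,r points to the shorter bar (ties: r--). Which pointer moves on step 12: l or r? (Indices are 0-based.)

r

[0,17] min(20,4)*17=68 best=68 * → r--
[0,16] min(20,18)*16=288 best=288 * → r--
[0,15] min(20,18)*15=270 best=288 → r--
[0,14] min(20,5)*14=70 best=288 → r--
[0,13] min(20,6)*13=78 best=288 → r--
[0,12] min(20,5)*12=60 best=288 → r--
[0,11] min(20,11)*11=121 best=288 → r--
[0,10] min(20,18)*10=180 best=288 → r--
[0,9] min(20,14)*9=126 best=288 → r--
[0,8] min(20,2)*8=16 best=288 → r--
[0,7] min(20,15)*7=105 best=288 → r--
[0,6] min(20,2)*6=12 best=288 → r--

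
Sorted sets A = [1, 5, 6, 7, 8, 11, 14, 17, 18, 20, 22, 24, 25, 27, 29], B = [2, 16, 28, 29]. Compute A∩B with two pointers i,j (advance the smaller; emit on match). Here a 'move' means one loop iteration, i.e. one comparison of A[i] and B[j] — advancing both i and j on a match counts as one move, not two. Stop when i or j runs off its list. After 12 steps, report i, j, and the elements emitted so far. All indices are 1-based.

[i=1,j=1] 1<2 → i++
[i=2,j=1] 5>2 → j++
[i=2,j=2] 5<16 → i++
[i=3,j=2] 6<16 → i++
[i=4,j=2] 7<16 → i++
[i=5,j=2] 8<16 → i++
[i=6,j=2] 11<16 → i++
[i=7,j=2] 14<16 → i++
[i=8,j=2] 17>16 → j++
[i=8,j=3] 17<28 → i++
[i=9,j=3] 18<28 → i++
[i=10,j=3] 20<28 → i++

i=11, j=3, emitted=[]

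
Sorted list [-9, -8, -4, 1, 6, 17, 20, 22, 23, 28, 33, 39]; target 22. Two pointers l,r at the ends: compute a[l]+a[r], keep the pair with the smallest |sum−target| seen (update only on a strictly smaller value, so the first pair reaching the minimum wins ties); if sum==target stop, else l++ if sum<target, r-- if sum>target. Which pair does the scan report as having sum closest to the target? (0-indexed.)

pair (1, 22) with sum 23 (|Δ|=1)

[0,11] -9+39=30 d=8 * → r--
[0,10] -9+33=24 d=2 * → r--
[0,9] -9+28=19 d=3 → l++
[1,9] -8+28=20 d=2 → l++
[2,9] -4+28=24 d=2 → r--
[2,8] -4+23=19 d=3 → l++
[3,8] 1+23=24 d=2 → r--
[3,7] 1+22=23 d=1 * → r--
[3,6] 1+20=21 d=1 → l++
[4,6] 6+20=26 d=4 → r--
[4,5] 6+17=23 d=1 → r--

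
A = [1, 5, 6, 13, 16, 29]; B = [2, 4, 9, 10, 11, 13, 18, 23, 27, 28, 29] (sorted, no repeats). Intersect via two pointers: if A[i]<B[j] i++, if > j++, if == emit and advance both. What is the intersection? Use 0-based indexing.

intersection = [13, 29]

i=0 j=0: 1<2, i++
i=1 j=0: 5>2, j++
i=1 j=1: 5>4, j++
i=1 j=2: 5<9, i++
i=2 j=2: 6<9, i++
i=3 j=2: 13>9, j++
i=3 j=3: 13>10, j++
i=3 j=4: 13>11, j++
i=3 j=5: 13==13 emit, i++,j++
i=4 j=6: 16<18, i++
i=5 j=6: 29>18, j++
i=5 j=7: 29>23, j++
i=5 j=8: 29>27, j++
i=5 j=9: 29>28, j++
i=5 j=10: 29==29 emit, i++,j++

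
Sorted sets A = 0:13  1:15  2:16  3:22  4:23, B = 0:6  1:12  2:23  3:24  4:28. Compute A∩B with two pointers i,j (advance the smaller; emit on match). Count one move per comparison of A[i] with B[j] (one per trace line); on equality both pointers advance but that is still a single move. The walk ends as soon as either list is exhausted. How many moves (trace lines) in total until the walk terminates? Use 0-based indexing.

7 moves

i=0 j=0: 13>6, j++
i=0 j=1: 13>12, j++
i=0 j=2: 13<23, i++
i=1 j=2: 15<23, i++
i=2 j=2: 16<23, i++
i=3 j=2: 22<23, i++
i=4 j=2: 23==23 emit, i++,j++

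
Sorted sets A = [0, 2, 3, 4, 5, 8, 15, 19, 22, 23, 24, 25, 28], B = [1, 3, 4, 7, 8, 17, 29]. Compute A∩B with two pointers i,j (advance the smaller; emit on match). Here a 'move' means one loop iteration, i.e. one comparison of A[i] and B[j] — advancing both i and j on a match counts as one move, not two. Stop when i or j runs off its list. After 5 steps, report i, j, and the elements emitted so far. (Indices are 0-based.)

i=0 j=0: 0<1, i++
i=1 j=0: 2>1, j++
i=1 j=1: 2<3, i++
i=2 j=1: 3==3 emit, i++,j++
i=3 j=2: 4==4 emit, i++,j++

i=4, j=3, emitted=[3, 4]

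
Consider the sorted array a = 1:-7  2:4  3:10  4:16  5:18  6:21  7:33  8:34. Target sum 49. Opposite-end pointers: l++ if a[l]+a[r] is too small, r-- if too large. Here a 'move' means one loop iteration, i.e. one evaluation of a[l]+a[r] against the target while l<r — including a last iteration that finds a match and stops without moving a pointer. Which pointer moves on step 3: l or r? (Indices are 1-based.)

l=1 r=8: -7+34=27 <49, l++
l=2 r=8: 4+34=38 <49, l++
l=3 r=8: 10+34=44 <49, l++

l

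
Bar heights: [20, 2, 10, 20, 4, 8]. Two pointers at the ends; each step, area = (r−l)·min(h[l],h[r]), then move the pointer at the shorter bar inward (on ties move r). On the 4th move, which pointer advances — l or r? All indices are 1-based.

[1,6] min(20,8)*5=40 best=40 * → r--
[1,5] min(20,4)*4=16 best=40 → r--
[1,4] min(20,20)*3=60 best=60 * → r--
[1,3] min(20,10)*2=20 best=60 → r--

r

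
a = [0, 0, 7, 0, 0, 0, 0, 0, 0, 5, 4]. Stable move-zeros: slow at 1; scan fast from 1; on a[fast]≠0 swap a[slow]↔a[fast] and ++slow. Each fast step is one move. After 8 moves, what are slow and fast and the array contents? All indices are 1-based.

slow=2, fast=9, a=[7, 0, 0, 0, 0, 0, 0, 0, 0, 5, 4]

(s=1,f=1) a[fast]=0 → fast++
(s=1,f=2) a[fast]=0 → fast++
(s=1,f=3) a[fast]=7≠0 swap→a[1]=7 → slow++,fast++
(s=2,f=4) a[fast]=0 → fast++
(s=2,f=5) a[fast]=0 → fast++
(s=2,f=6) a[fast]=0 → fast++
(s=2,f=7) a[fast]=0 → fast++
(s=2,f=8) a[fast]=0 → fast++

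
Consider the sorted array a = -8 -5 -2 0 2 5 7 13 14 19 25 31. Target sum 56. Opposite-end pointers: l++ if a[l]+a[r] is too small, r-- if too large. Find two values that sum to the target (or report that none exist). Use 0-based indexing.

(25, 31)

[0,11] -8+31=23 <56 → l++
[1,11] -5+31=26 <56 → l++
[2,11] -2+31=29 <56 → l++
[3,11] 0+31=31 <56 → l++
[4,11] 2+31=33 <56 → l++
[5,11] 5+31=36 <56 → l++
[6,11] 7+31=38 <56 → l++
[7,11] 13+31=44 <56 → l++
[8,11] 14+31=45 <56 → l++
[9,11] 19+31=50 <56 → l++
[10,11] 25+31=56 → found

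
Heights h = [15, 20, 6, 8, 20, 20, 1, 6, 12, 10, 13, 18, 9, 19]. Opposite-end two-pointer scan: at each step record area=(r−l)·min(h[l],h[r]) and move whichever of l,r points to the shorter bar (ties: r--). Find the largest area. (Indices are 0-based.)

max area = 228

l=0 r=13: min(15,19)*13=195 best=195 *, l++
l=1 r=13: min(20,19)*12=228 best=228 *, r--
l=1 r=12: min(20,9)*11=99 best=228, r--
l=1 r=11: min(20,18)*10=180 best=228, r--
l=1 r=10: min(20,13)*9=117 best=228, r--
l=1 r=9: min(20,10)*8=80 best=228, r--
l=1 r=8: min(20,12)*7=84 best=228, r--
l=1 r=7: min(20,6)*6=36 best=228, r--
l=1 r=6: min(20,1)*5=5 best=228, r--
l=1 r=5: min(20,20)*4=80 best=228, r--
l=1 r=4: min(20,20)*3=60 best=228, r--
l=1 r=3: min(20,8)*2=16 best=228, r--
l=1 r=2: min(20,6)*1=6 best=228, r--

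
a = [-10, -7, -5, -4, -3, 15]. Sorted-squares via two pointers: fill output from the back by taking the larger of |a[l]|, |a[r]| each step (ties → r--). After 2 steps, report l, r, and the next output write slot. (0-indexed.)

l=0 r=5: |-10|<=|15| out[5]=225, r--
l=0 r=4: |-10|>|-3| out[4]=100, l++

l=1, r=4, next write slot=3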